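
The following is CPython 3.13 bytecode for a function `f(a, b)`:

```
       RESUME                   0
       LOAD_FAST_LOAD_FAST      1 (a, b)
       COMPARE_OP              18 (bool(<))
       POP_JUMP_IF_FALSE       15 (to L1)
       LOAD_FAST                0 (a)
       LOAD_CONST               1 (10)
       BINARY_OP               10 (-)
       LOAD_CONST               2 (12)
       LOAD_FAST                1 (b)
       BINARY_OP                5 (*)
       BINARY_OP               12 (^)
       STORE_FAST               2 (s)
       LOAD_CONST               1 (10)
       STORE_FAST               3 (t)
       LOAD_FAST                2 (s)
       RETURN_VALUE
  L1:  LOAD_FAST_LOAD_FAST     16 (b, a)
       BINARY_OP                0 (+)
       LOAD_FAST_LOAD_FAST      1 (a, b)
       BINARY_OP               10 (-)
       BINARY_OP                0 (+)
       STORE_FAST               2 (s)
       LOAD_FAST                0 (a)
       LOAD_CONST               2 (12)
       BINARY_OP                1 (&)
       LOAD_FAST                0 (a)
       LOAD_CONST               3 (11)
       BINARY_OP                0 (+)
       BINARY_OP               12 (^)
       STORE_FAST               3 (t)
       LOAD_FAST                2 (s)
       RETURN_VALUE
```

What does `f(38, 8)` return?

76

LOAD_FAST_LOAD_FAST a,b → push 38,8. Stack: [38, 8]
COMPARE_OP bool(<) → 38 vs 8 = False. Stack: [False]
POP_JUMP_IF_FALSE → pop False; jump. Stack: []
LOAD_FAST_LOAD_FAST b,a → push 8,38. Stack: [8, 38]
BINARY_OP + → 8 + 38 = 46. Stack: [46]
LOAD_FAST_LOAD_FAST a,b → push 38,8. Stack: [46, 38, 8]
BINARY_OP - → 38 - 8 = 30. Stack: [46, 30]
BINARY_OP + → 46 + 30 = 76. Stack: [76]
STORE_FAST s → s=76. Stack: []
LOAD_FAST a → push 38. Stack: [38]
LOAD_CONST → push 12. Stack: [38, 12]
BINARY_OP & → 38 & 12 = 4. Stack: [4]
LOAD_FAST a → push 38. Stack: [4, 38]
LOAD_CONST → push 11. Stack: [4, 38, 11]
BINARY_OP + → 38 + 11 = 49. Stack: [4, 49]
BINARY_OP ^ → 4 ^ 49 = 53. Stack: [53]
STORE_FAST t → t=53. Stack: []
LOAD_FAST s → push 76. Stack: [76]
RETURN_VALUE → return 76.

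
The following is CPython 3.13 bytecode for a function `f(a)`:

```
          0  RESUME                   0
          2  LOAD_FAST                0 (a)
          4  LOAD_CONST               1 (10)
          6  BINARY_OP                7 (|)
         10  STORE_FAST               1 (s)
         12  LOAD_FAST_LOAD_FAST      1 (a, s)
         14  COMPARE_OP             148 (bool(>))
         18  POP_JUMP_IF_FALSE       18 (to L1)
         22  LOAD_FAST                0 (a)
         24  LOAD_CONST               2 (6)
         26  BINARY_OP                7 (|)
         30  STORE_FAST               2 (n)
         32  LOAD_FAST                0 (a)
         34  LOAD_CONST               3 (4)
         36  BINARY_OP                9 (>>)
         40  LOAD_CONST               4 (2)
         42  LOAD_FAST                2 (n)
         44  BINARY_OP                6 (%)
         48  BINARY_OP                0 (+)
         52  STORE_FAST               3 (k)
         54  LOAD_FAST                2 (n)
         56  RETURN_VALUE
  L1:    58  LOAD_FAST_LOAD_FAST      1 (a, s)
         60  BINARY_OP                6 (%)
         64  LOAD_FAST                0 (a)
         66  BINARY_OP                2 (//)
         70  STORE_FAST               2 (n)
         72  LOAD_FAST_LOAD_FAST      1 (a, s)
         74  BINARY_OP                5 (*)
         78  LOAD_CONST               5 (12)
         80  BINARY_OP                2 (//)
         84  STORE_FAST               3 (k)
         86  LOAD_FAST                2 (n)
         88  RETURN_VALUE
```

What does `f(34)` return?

LOAD_FAST a → push 34. Stack: [34]
LOAD_CONST → push 10. Stack: [34, 10]
BINARY_OP | → 34 | 10 = 42. Stack: [42]
STORE_FAST s → s=42. Stack: []
LOAD_FAST_LOAD_FAST a,s → push 34,42. Stack: [34, 42]
COMPARE_OP bool(>) → 34 vs 42 = False. Stack: [False]
POP_JUMP_IF_FALSE → pop False; jump. Stack: []
LOAD_FAST_LOAD_FAST a,s → push 34,42. Stack: [34, 42]
BINARY_OP % → 34 % 42 = 34. Stack: [34]
LOAD_FAST a → push 34. Stack: [34, 34]
BINARY_OP // → 34 // 34 = 1. Stack: [1]
STORE_FAST n → n=1. Stack: []
LOAD_FAST_LOAD_FAST a,s → push 34,42. Stack: [34, 42]
BINARY_OP * → 34 * 42 = 1428. Stack: [1428]
LOAD_CONST → push 12. Stack: [1428, 12]
BINARY_OP // → 1428 // 12 = 119. Stack: [119]
STORE_FAST k → k=119. Stack: []
LOAD_FAST n → push 1. Stack: [1]
RETURN_VALUE → return 1.

1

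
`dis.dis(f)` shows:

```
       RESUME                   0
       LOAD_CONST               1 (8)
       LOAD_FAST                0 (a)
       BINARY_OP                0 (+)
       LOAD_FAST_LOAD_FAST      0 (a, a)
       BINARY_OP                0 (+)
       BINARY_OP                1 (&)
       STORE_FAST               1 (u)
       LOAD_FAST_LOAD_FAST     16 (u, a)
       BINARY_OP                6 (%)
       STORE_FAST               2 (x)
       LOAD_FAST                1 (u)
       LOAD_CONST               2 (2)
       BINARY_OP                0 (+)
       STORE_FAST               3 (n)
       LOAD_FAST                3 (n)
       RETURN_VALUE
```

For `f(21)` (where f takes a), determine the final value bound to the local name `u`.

8

LOAD_CONST → push 8. Stack: [8]
LOAD_FAST a → push 21. Stack: [8, 21]
BINARY_OP + → 8 + 21 = 29. Stack: [29]
LOAD_FAST_LOAD_FAST a,a → push 21,21. Stack: [29, 21, 21]
BINARY_OP + → 21 + 21 = 42. Stack: [29, 42]
BINARY_OP & → 29 & 42 = 8. Stack: [8]
STORE_FAST u → u=8. Stack: []
LOAD_FAST_LOAD_FAST u,a → push 8,21. Stack: [8, 21]
BINARY_OP % → 8 % 21 = 8. Stack: [8]
STORE_FAST x → x=8. Stack: []
LOAD_FAST u → push 8. Stack: [8]
LOAD_CONST → push 2. Stack: [8, 2]
BINARY_OP + → 8 + 2 = 10. Stack: [10]
STORE_FAST n → n=10. Stack: []
LOAD_FAST n → push 10. Stack: [10]
RETURN_VALUE → return 10.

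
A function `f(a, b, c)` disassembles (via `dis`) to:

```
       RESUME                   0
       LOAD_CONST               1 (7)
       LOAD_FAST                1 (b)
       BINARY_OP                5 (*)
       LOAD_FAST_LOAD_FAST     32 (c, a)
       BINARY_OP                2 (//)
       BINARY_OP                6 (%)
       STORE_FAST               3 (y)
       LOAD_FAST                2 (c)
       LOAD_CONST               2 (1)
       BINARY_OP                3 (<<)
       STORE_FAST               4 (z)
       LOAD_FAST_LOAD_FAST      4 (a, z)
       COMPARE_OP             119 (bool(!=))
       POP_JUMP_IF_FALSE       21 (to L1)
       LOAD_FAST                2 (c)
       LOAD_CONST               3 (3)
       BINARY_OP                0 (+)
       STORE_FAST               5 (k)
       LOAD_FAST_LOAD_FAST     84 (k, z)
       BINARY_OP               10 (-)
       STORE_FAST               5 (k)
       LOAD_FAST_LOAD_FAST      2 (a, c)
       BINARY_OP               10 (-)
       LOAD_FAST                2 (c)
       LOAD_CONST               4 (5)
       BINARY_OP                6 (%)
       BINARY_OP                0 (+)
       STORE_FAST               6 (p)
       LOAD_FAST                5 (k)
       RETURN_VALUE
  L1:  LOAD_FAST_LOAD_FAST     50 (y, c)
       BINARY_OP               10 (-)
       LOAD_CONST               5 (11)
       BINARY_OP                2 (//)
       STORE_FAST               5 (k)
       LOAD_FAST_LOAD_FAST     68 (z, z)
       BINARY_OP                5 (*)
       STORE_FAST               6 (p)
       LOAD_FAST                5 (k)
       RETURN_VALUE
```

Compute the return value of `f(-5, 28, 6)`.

LOAD_CONST → push 7. Stack: [7]
LOAD_FAST b → push 28. Stack: [7, 28]
BINARY_OP * → 7 * 28 = 196. Stack: [196]
LOAD_FAST_LOAD_FAST c,a → push 6,-5. Stack: [196, 6, -5]
BINARY_OP // → 6 // -5 = -2. Stack: [196, -2]
BINARY_OP % → 196 % -2 = 0. Stack: [0]
STORE_FAST y → y=0. Stack: []
LOAD_FAST c → push 6. Stack: [6]
LOAD_CONST → push 1. Stack: [6, 1]
BINARY_OP << → 6 << 1 = 12. Stack: [12]
STORE_FAST z → z=12. Stack: []
LOAD_FAST_LOAD_FAST a,z → push -5,12. Stack: [-5, 12]
COMPARE_OP bool(!=) → -5 vs 12 = True. Stack: [True]
POP_JUMP_IF_FALSE → pop True; no jump. Stack: []
LOAD_FAST c → push 6. Stack: [6]
LOAD_CONST → push 3. Stack: [6, 3]
BINARY_OP + → 6 + 3 = 9. Stack: [9]
STORE_FAST k → k=9. Stack: []
LOAD_FAST_LOAD_FAST k,z → push 9,12. Stack: [9, 12]
BINARY_OP - → 9 - 12 = -3. Stack: [-3]
STORE_FAST k → k=-3. Stack: []
LOAD_FAST_LOAD_FAST a,c → push -5,6. Stack: [-5, 6]
BINARY_OP - → -5 - 6 = -11. Stack: [-11]
LOAD_FAST c → push 6. Stack: [-11, 6]
LOAD_CONST → push 5. Stack: [-11, 6, 5]
BINARY_OP % → 6 % 5 = 1. Stack: [-11, 1]
BINARY_OP + → -11 + 1 = -10. Stack: [-10]
STORE_FAST p → p=-10. Stack: []
LOAD_FAST k → push -3. Stack: [-3]
RETURN_VALUE → return -3.

-3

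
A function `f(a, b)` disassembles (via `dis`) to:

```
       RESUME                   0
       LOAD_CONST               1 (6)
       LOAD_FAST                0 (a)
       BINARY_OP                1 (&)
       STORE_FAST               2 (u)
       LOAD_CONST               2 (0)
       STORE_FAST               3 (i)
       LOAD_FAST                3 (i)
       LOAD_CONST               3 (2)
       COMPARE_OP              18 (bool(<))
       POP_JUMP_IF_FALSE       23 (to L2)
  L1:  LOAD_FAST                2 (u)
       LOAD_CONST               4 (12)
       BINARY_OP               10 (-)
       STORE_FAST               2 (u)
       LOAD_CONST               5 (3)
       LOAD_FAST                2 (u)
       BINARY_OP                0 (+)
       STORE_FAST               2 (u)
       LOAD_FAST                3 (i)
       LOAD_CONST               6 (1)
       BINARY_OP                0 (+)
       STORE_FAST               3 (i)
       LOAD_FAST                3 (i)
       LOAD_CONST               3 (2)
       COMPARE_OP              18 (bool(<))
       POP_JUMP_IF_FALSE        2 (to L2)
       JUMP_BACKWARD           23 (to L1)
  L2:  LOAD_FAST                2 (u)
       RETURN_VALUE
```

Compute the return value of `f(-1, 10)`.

LOAD_CONST → push 6. Stack: [6]
LOAD_FAST a → push -1. Stack: [6, -1]
BINARY_OP & → 6 & -1 = 6. Stack: [6]
STORE_FAST u → u=6. Stack: []
LOAD_CONST → push 0. Stack: [0]
STORE_FAST i → i=0. Stack: []
LOAD_FAST i → push 0. Stack: [0]
LOAD_CONST → push 2. Stack: [0, 2]
COMPARE_OP bool(<) → 0 vs 2 = True. Stack: [True]
POP_JUMP_IF_FALSE → pop True; no jump. Stack: []
LOAD_FAST u → push 6. Stack: [6]
LOAD_CONST → push 12. Stack: [6, 12]
BINARY_OP - → 6 - 12 = -6. Stack: [-6]
STORE_FAST u → u=-6. Stack: []
LOAD_CONST → push 3. Stack: [3]
LOAD_FAST u → push -6. Stack: [3, -6]
BINARY_OP + → 3 + -6 = -3. Stack: [-3]
STORE_FAST u → u=-3. Stack: []
LOAD_FAST i → push 0. Stack: [0]
LOAD_CONST → push 1. Stack: [0, 1]
BINARY_OP + → 0 + 1 = 1. Stack: [1]
STORE_FAST i → i=1. Stack: []
LOAD_FAST i → push 1. Stack: [1]
LOAD_CONST → push 2. Stack: [1, 2]
COMPARE_OP bool(<) → 1 vs 2 = True. Stack: [True]
POP_JUMP_IF_FALSE → pop True; no jump. Stack: []
LOAD_FAST u → push -3. Stack: [-3]
LOAD_CONST → push 12. Stack: [-3, 12]
BINARY_OP - → -3 - 12 = -15. Stack: [-15]
STORE_FAST u → u=-15. Stack: []
LOAD_CONST → push 3. Stack: [3]
LOAD_FAST u → push -15. Stack: [3, -15]
BINARY_OP + → 3 + -15 = -12. Stack: [-12]
STORE_FAST u → u=-12. Stack: []
LOAD_FAST i → push 1. Stack: [1]
LOAD_CONST → push 1. Stack: [1, 1]
BINARY_OP + → 1 + 1 = 2. Stack: [2]
STORE_FAST i → i=2. Stack: []
LOAD_FAST i → push 2. Stack: [2]
LOAD_CONST → push 2. Stack: [2, 2]
COMPARE_OP bool(<) → 2 vs 2 = False. Stack: [False]
POP_JUMP_IF_FALSE → pop False; jump. Stack: []
LOAD_FAST u → push -12. Stack: [-12]
RETURN_VALUE → return -12.

-12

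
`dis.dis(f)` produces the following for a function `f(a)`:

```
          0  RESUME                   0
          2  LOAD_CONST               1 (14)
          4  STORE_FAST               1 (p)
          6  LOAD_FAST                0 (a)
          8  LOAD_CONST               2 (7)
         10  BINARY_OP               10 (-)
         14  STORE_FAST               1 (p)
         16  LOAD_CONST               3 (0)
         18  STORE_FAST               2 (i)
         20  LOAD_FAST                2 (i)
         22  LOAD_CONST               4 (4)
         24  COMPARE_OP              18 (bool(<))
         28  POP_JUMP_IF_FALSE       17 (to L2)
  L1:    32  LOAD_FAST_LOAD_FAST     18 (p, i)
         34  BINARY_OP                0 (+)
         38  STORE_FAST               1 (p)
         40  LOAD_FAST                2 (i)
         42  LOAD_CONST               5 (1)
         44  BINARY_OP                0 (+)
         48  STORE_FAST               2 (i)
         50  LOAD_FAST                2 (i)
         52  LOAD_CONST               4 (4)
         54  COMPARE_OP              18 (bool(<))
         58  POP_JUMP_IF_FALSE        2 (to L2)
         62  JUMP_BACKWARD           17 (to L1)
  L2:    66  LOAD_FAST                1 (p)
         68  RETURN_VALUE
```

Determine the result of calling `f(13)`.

LOAD_CONST → push 14. Stack: [14]
STORE_FAST p → p=14. Stack: []
LOAD_FAST a → push 13. Stack: [13]
LOAD_CONST → push 7. Stack: [13, 7]
BINARY_OP - → 13 - 7 = 6. Stack: [6]
STORE_FAST p → p=6. Stack: []
LOAD_CONST → push 0. Stack: [0]
STORE_FAST i → i=0. Stack: []
LOAD_FAST i → push 0. Stack: [0]
LOAD_CONST → push 4. Stack: [0, 4]
COMPARE_OP bool(<) → 0 vs 4 = True. Stack: [True]
POP_JUMP_IF_FALSE → pop True; no jump. Stack: []
LOAD_FAST_LOAD_FAST p,i → push 6,0. Stack: [6, 0]
BINARY_OP + → 6 + 0 = 6. Stack: [6]
STORE_FAST p → p=6. Stack: []
LOAD_FAST i → push 0. Stack: [0]
LOAD_CONST → push 1. Stack: [0, 1]
BINARY_OP + → 0 + 1 = 1. Stack: [1]
STORE_FAST i → i=1. Stack: []
LOAD_FAST i → push 1. Stack: [1]
LOAD_CONST → push 4. Stack: [1, 4]
COMPARE_OP bool(<) → 1 vs 4 = True. Stack: [True]
POP_JUMP_IF_FALSE → pop True; no jump. Stack: []
LOAD_FAST_LOAD_FAST p,i → push 6,1. Stack: [6, 1]
BINARY_OP + → 6 + 1 = 7. Stack: [7]
STORE_FAST p → p=7. Stack: []
LOAD_FAST i → push 1. Stack: [1]
LOAD_CONST → push 1. Stack: [1, 1]
BINARY_OP + → 1 + 1 = 2. Stack: [2]
STORE_FAST i → i=2. Stack: []
LOAD_FAST i → push 2. Stack: [2]
LOAD_CONST → push 4. Stack: [2, 4]
COMPARE_OP bool(<) → 2 vs 4 = True. Stack: [True]
POP_JUMP_IF_FALSE → pop True; no jump. Stack: []
LOAD_FAST_LOAD_FAST p,i → push 7,2. Stack: [7, 2]
BINARY_OP + → 7 + 2 = 9. Stack: [9]
STORE_FAST p → p=9. Stack: []
LOAD_FAST i → push 2. Stack: [2]
LOAD_CONST → push 1. Stack: [2, 1]
BINARY_OP + → 2 + 1 = 3. Stack: [3]
STORE_FAST i → i=3. Stack: []
LOAD_FAST i → push 3. Stack: [3]
LOAD_CONST → push 4. Stack: [3, 4]
COMPARE_OP bool(<) → 3 vs 4 = True. Stack: [True]
POP_JUMP_IF_FALSE → pop True; no jump. Stack: []
LOAD_FAST_LOAD_FAST p,i → push 9,3. Stack: [9, 3]
BINARY_OP + → 9 + 3 = 12. Stack: [12]
STORE_FAST p → p=12. Stack: []
LOAD_FAST i → push 3. Stack: [3]
LOAD_CONST → push 1. Stack: [3, 1]
BINARY_OP + → 3 + 1 = 4. Stack: [4]
STORE_FAST i → i=4. Stack: []
LOAD_FAST i → push 4. Stack: [4]
LOAD_CONST → push 4. Stack: [4, 4]
COMPARE_OP bool(<) → 4 vs 4 = False. Stack: [False]
POP_JUMP_IF_FALSE → pop False; jump. Stack: []
LOAD_FAST p → push 12. Stack: [12]
RETURN_VALUE → return 12.

12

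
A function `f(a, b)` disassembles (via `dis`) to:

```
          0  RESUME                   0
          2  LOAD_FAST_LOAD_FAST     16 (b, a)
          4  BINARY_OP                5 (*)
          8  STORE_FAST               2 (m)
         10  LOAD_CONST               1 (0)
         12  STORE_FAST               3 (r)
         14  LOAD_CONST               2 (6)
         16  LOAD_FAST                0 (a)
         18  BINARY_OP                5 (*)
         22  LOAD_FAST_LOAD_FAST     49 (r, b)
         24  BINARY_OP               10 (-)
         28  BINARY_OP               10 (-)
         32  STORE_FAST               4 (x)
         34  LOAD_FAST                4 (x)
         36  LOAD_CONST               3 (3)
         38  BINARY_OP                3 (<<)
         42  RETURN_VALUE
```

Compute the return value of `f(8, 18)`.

528

LOAD_FAST_LOAD_FAST b,a → push 18,8. Stack: [18, 8]
BINARY_OP * → 18 * 8 = 144. Stack: [144]
STORE_FAST m → m=144. Stack: []
LOAD_CONST → push 0. Stack: [0]
STORE_FAST r → r=0. Stack: []
LOAD_CONST → push 6. Stack: [6]
LOAD_FAST a → push 8. Stack: [6, 8]
BINARY_OP * → 6 * 8 = 48. Stack: [48]
LOAD_FAST_LOAD_FAST r,b → push 0,18. Stack: [48, 0, 18]
BINARY_OP - → 0 - 18 = -18. Stack: [48, -18]
BINARY_OP - → 48 - -18 = 66. Stack: [66]
STORE_FAST x → x=66. Stack: []
LOAD_FAST x → push 66. Stack: [66]
LOAD_CONST → push 3. Stack: [66, 3]
BINARY_OP << → 66 << 3 = 528. Stack: [528]
RETURN_VALUE → return 528.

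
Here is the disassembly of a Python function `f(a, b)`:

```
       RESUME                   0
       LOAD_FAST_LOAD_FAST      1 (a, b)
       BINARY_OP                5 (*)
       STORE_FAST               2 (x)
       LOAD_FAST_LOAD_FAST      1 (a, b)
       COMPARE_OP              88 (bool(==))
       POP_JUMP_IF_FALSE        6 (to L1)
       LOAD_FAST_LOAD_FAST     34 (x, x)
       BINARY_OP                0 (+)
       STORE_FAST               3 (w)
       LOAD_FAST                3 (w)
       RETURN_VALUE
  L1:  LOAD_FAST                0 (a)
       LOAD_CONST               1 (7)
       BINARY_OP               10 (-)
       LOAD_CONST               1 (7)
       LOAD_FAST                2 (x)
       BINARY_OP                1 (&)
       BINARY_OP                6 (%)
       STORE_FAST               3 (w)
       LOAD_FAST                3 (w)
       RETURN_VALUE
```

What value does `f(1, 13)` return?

LOAD_FAST_LOAD_FAST a,b → push 1,13. Stack: [1, 13]
BINARY_OP * → 1 * 13 = 13. Stack: [13]
STORE_FAST x → x=13. Stack: []
LOAD_FAST_LOAD_FAST a,b → push 1,13. Stack: [1, 13]
COMPARE_OP bool(==) → 1 vs 13 = False. Stack: [False]
POP_JUMP_IF_FALSE → pop False; jump. Stack: []
LOAD_FAST a → push 1. Stack: [1]
LOAD_CONST → push 7. Stack: [1, 7]
BINARY_OP - → 1 - 7 = -6. Stack: [-6]
LOAD_CONST → push 7. Stack: [-6, 7]
LOAD_FAST x → push 13. Stack: [-6, 7, 13]
BINARY_OP & → 7 & 13 = 5. Stack: [-6, 5]
BINARY_OP % → -6 % 5 = 4. Stack: [4]
STORE_FAST w → w=4. Stack: []
LOAD_FAST w → push 4. Stack: [4]
RETURN_VALUE → return 4.

4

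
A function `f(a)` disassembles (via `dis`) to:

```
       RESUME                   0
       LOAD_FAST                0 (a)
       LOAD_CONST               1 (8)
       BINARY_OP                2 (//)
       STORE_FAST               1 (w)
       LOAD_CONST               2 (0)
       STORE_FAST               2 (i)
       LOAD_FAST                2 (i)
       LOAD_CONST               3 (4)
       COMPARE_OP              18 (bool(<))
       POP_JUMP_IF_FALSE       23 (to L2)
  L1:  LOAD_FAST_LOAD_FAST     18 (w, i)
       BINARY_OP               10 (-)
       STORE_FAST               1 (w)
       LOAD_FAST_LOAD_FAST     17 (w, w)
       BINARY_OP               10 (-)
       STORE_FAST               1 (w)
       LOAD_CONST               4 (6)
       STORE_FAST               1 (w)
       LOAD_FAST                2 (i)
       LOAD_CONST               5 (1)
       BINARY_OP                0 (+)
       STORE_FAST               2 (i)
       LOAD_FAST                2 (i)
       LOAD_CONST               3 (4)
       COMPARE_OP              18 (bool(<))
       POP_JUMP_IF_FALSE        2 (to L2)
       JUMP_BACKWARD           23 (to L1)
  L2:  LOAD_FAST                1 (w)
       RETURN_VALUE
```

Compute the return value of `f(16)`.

LOAD_FAST a → push 16
LOAD_CONST → push 8
BINARY_OP // → 16 // 8 = 2
STORE_FAST w → w=2
LOAD_CONST → push 0
STORE_FAST i → i=0
LOAD_FAST i → push 0
LOAD_CONST → push 4
COMPARE_OP bool(<) → 0 vs 4 = True
POP_JUMP_IF_FALSE → pop True; no jump
LOAD_FAST_LOAD_FAST w,i → push 2,0
BINARY_OP - → 2 - 0 = 2
STORE_FAST w → w=2
LOAD_FAST_LOAD_FAST w,w → push 2,2
BINARY_OP - → 2 - 2 = 0
STORE_FAST w → w=0
LOAD_CONST → push 6
STORE_FAST w → w=6
LOAD_FAST i → push 0
LOAD_CONST → push 1
BINARY_OP + → 0 + 1 = 1
STORE_FAST i → i=1
LOAD_FAST i → push 1
LOAD_CONST → push 4
COMPARE_OP bool(<) → 1 vs 4 = True
POP_JUMP_IF_FALSE → pop True; no jump
LOAD_FAST_LOAD_FAST w,i → push 6,1
BINARY_OP - → 6 - 1 = 5
STORE_FAST w → w=5
LOAD_FAST_LOAD_FAST w,w → push 5,5
BINARY_OP - → 5 - 5 = 0
STORE_FAST w → w=0
LOAD_CONST → push 6
STORE_FAST w → w=6
LOAD_FAST i → push 1
LOAD_CONST → push 1
BINARY_OP + → 1 + 1 = 2
STORE_FAST i → i=2
LOAD_FAST i → push 2
LOAD_CONST → push 4
COMPARE_OP bool(<) → 2 vs 4 = True
POP_JUMP_IF_FALSE → pop True; no jump
LOAD_FAST_LOAD_FAST w,i → push 6,2
BINARY_OP - → 6 - 2 = 4
STORE_FAST w → w=4
LOAD_FAST_LOAD_FAST w,w → push 4,4
BINARY_OP - → 4 - 4 = 0
STORE_FAST w → w=0
LOAD_CONST → push 6
STORE_FAST w → w=6
LOAD_FAST i → push 2
LOAD_CONST → push 1
BINARY_OP + → 2 + 1 = 3
STORE_FAST i → i=3
LOAD_FAST i → push 3
LOAD_CONST → push 4
COMPARE_OP bool(<) → 3 vs 4 = True
POP_JUMP_IF_FALSE → pop True; no jump
LOAD_FAST_LOAD_FAST w,i → push 6,3
BINARY_OP - → 6 - 3 = 3
STORE_FAST w → w=3
LOAD_FAST_LOAD_FAST w,w → push 3,3
BINARY_OP - → 3 - 3 = 0
STORE_FAST w → w=0
LOAD_CONST → push 6
STORE_FAST w → w=6
LOAD_FAST i → push 3
LOAD_CONST → push 1
BINARY_OP + → 3 + 1 = 4
STORE_FAST i → i=4
LOAD_FAST i → push 4
LOAD_CONST → push 4
COMPARE_OP bool(<) → 4 vs 4 = False
POP_JUMP_IF_FALSE → pop False; jump
LOAD_FAST w → push 6
RETURN_VALUE → return 6.

6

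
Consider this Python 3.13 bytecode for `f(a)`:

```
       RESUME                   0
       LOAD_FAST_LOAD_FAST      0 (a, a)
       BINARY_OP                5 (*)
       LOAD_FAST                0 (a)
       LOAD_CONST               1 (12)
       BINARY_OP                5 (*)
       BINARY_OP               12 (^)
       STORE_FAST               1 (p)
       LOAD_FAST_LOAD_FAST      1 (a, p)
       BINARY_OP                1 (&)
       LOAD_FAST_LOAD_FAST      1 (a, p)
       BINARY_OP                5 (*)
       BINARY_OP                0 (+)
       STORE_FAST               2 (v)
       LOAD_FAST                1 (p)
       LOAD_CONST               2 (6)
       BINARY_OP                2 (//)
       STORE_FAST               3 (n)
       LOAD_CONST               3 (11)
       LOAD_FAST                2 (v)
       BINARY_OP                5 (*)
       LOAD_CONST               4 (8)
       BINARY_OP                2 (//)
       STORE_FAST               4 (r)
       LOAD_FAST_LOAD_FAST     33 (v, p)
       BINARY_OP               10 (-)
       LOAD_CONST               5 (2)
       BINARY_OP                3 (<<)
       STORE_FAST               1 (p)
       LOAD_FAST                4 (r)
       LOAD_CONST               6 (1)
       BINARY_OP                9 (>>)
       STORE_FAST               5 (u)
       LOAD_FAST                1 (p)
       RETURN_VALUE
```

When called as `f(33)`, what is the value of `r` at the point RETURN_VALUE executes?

67383

LOAD_FAST_LOAD_FAST a,a → push 33,33. Stack: [33, 33]
BINARY_OP * → 33 * 33 = 1089. Stack: [1089]
LOAD_FAST a → push 33. Stack: [1089, 33]
LOAD_CONST → push 12. Stack: [1089, 33, 12]
BINARY_OP * → 33 * 12 = 396. Stack: [1089, 396]
BINARY_OP ^ → 1089 ^ 396 = 1485. Stack: [1485]
STORE_FAST p → p=1485. Stack: []
LOAD_FAST_LOAD_FAST a,p → push 33,1485. Stack: [33, 1485]
BINARY_OP & → 33 & 1485 = 1. Stack: [1]
LOAD_FAST_LOAD_FAST a,p → push 33,1485. Stack: [1, 33, 1485]
BINARY_OP * → 33 * 1485 = 49005. Stack: [1, 49005]
BINARY_OP + → 1 + 49005 = 49006. Stack: [49006]
STORE_FAST v → v=49006. Stack: []
LOAD_FAST p → push 1485. Stack: [1485]
LOAD_CONST → push 6. Stack: [1485, 6]
BINARY_OP // → 1485 // 6 = 247. Stack: [247]
STORE_FAST n → n=247. Stack: []
LOAD_CONST → push 11. Stack: [11]
LOAD_FAST v → push 49006. Stack: [11, 49006]
BINARY_OP * → 11 * 49006 = 539066. Stack: [539066]
LOAD_CONST → push 8. Stack: [539066, 8]
BINARY_OP // → 539066 // 8 = 67383. Stack: [67383]
STORE_FAST r → r=67383. Stack: []
LOAD_FAST_LOAD_FAST v,p → push 49006,1485. Stack: [49006, 1485]
BINARY_OP - → 49006 - 1485 = 47521. Stack: [47521]
LOAD_CONST → push 2. Stack: [47521, 2]
BINARY_OP << → 47521 << 2 = 190084. Stack: [190084]
STORE_FAST p → p=190084. Stack: []
LOAD_FAST r → push 67383. Stack: [67383]
LOAD_CONST → push 1. Stack: [67383, 1]
BINARY_OP >> → 67383 >> 1 = 33691. Stack: [33691]
STORE_FAST u → u=33691. Stack: []
LOAD_FAST p → push 190084. Stack: [190084]
RETURN_VALUE → return 190084.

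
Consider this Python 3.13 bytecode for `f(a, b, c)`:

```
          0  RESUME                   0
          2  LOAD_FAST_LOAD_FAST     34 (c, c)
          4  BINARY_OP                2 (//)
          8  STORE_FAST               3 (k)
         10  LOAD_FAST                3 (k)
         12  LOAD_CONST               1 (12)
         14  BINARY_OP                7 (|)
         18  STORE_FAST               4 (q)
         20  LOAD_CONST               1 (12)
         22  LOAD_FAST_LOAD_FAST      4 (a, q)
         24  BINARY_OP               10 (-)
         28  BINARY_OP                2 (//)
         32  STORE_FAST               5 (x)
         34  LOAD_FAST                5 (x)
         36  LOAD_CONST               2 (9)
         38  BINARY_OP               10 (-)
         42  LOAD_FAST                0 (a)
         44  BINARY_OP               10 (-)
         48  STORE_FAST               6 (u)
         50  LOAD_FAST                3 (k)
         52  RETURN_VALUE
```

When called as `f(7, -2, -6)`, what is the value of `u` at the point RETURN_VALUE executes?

-18

LOAD_FAST_LOAD_FAST c,c → push -6,-6. Stack: [-6, -6]
BINARY_OP // → -6 // -6 = 1. Stack: [1]
STORE_FAST k → k=1. Stack: []
LOAD_FAST k → push 1. Stack: [1]
LOAD_CONST → push 12. Stack: [1, 12]
BINARY_OP | → 1 | 12 = 13. Stack: [13]
STORE_FAST q → q=13. Stack: []
LOAD_CONST → push 12. Stack: [12]
LOAD_FAST_LOAD_FAST a,q → push 7,13. Stack: [12, 7, 13]
BINARY_OP - → 7 - 13 = -6. Stack: [12, -6]
BINARY_OP // → 12 // -6 = -2. Stack: [-2]
STORE_FAST x → x=-2. Stack: []
LOAD_FAST x → push -2. Stack: [-2]
LOAD_CONST → push 9. Stack: [-2, 9]
BINARY_OP - → -2 - 9 = -11. Stack: [-11]
LOAD_FAST a → push 7. Stack: [-11, 7]
BINARY_OP - → -11 - 7 = -18. Stack: [-18]
STORE_FAST u → u=-18. Stack: []
LOAD_FAST k → push 1. Stack: [1]
RETURN_VALUE → return 1.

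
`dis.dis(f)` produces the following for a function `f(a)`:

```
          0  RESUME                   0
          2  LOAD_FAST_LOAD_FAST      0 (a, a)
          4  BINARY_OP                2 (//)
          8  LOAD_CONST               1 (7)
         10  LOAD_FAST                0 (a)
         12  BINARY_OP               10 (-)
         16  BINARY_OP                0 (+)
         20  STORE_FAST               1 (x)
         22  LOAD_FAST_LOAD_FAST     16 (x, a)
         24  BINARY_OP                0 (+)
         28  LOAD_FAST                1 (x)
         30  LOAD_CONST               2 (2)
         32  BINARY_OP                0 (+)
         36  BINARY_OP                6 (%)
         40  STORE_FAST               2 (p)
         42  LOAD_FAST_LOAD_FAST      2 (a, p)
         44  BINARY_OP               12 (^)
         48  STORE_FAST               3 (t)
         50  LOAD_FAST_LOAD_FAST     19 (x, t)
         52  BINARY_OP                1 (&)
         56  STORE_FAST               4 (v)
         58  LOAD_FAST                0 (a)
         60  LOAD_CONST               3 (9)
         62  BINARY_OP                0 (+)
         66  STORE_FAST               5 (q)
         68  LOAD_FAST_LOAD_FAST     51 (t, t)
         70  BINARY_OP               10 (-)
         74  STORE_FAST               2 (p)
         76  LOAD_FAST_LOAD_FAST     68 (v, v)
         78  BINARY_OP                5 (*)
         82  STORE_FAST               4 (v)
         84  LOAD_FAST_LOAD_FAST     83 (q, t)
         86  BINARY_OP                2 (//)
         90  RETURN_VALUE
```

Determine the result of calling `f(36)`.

LOAD_FAST_LOAD_FAST a,a → push 36,36. Stack: [36, 36]
BINARY_OP // → 36 // 36 = 1. Stack: [1]
LOAD_CONST → push 7. Stack: [1, 7]
LOAD_FAST a → push 36. Stack: [1, 7, 36]
BINARY_OP - → 7 - 36 = -29. Stack: [1, -29]
BINARY_OP + → 1 + -29 = -28. Stack: [-28]
STORE_FAST x → x=-28. Stack: []
LOAD_FAST_LOAD_FAST x,a → push -28,36. Stack: [-28, 36]
BINARY_OP + → -28 + 36 = 8. Stack: [8]
LOAD_FAST x → push -28. Stack: [8, -28]
LOAD_CONST → push 2. Stack: [8, -28, 2]
BINARY_OP + → -28 + 2 = -26. Stack: [8, -26]
BINARY_OP % → 8 % -26 = -18. Stack: [-18]
STORE_FAST p → p=-18. Stack: []
LOAD_FAST_LOAD_FAST a,p → push 36,-18. Stack: [36, -18]
BINARY_OP ^ → 36 ^ -18 = -54. Stack: [-54]
STORE_FAST t → t=-54. Stack: []
LOAD_FAST_LOAD_FAST x,t → push -28,-54. Stack: [-28, -54]
BINARY_OP & → -28 & -54 = -64. Stack: [-64]
STORE_FAST v → v=-64. Stack: []
LOAD_FAST a → push 36. Stack: [36]
LOAD_CONST → push 9. Stack: [36, 9]
BINARY_OP + → 36 + 9 = 45. Stack: [45]
STORE_FAST q → q=45. Stack: []
LOAD_FAST_LOAD_FAST t,t → push -54,-54. Stack: [-54, -54]
BINARY_OP - → -54 - -54 = 0. Stack: [0]
STORE_FAST p → p=0. Stack: []
LOAD_FAST_LOAD_FAST v,v → push -64,-64. Stack: [-64, -64]
BINARY_OP * → -64 * -64 = 4096. Stack: [4096]
STORE_FAST v → v=4096. Stack: []
LOAD_FAST_LOAD_FAST q,t → push 45,-54. Stack: [45, -54]
BINARY_OP // → 45 // -54 = -1. Stack: [-1]
RETURN_VALUE → return -1.

-1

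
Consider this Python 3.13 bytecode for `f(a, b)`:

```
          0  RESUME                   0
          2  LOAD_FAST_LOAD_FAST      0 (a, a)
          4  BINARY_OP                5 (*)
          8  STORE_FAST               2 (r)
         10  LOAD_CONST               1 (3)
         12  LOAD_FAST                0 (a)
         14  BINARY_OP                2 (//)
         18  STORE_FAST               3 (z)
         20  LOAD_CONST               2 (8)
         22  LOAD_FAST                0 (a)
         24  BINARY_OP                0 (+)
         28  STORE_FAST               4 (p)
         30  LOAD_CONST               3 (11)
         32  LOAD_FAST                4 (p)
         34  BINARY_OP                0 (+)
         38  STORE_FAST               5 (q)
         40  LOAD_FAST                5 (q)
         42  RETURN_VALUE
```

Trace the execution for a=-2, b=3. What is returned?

LOAD_FAST_LOAD_FAST a,a → push -2,-2. Stack: [-2, -2]
BINARY_OP * → -2 * -2 = 4. Stack: [4]
STORE_FAST r → r=4. Stack: []
LOAD_CONST → push 3. Stack: [3]
LOAD_FAST a → push -2. Stack: [3, -2]
BINARY_OP // → 3 // -2 = -2. Stack: [-2]
STORE_FAST z → z=-2. Stack: []
LOAD_CONST → push 8. Stack: [8]
LOAD_FAST a → push -2. Stack: [8, -2]
BINARY_OP + → 8 + -2 = 6. Stack: [6]
STORE_FAST p → p=6. Stack: []
LOAD_CONST → push 11. Stack: [11]
LOAD_FAST p → push 6. Stack: [11, 6]
BINARY_OP + → 11 + 6 = 17. Stack: [17]
STORE_FAST q → q=17. Stack: []
LOAD_FAST q → push 17. Stack: [17]
RETURN_VALUE → return 17.

17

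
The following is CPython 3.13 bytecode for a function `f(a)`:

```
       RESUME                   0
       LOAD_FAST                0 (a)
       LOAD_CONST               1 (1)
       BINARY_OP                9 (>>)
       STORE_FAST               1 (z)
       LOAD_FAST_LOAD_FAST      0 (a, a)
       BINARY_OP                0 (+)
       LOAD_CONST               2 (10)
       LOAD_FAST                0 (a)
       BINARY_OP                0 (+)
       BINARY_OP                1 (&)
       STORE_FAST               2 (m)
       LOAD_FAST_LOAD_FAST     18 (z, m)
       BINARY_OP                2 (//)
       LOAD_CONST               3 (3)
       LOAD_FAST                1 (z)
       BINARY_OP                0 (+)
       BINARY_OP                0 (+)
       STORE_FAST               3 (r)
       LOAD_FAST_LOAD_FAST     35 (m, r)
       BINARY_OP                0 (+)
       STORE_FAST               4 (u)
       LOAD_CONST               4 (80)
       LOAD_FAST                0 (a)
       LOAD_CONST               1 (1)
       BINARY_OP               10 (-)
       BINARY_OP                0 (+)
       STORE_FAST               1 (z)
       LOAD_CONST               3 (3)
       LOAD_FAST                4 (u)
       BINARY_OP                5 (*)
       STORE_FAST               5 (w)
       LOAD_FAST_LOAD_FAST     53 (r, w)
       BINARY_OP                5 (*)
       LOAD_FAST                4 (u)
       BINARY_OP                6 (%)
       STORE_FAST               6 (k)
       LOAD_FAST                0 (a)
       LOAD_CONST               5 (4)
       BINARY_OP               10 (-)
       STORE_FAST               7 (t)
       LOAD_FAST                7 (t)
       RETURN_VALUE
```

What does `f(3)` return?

-1

LOAD_FAST a → push 3. Stack: [3]
LOAD_CONST → push 1. Stack: [3, 1]
BINARY_OP >> → 3 >> 1 = 1. Stack: [1]
STORE_FAST z → z=1. Stack: []
LOAD_FAST_LOAD_FAST a,a → push 3,3. Stack: [3, 3]
BINARY_OP + → 3 + 3 = 6. Stack: [6]
LOAD_CONST → push 10. Stack: [6, 10]
LOAD_FAST a → push 3. Stack: [6, 10, 3]
BINARY_OP + → 10 + 3 = 13. Stack: [6, 13]
BINARY_OP & → 6 & 13 = 4. Stack: [4]
STORE_FAST m → m=4. Stack: []
LOAD_FAST_LOAD_FAST z,m → push 1,4. Stack: [1, 4]
BINARY_OP // → 1 // 4 = 0. Stack: [0]
LOAD_CONST → push 3. Stack: [0, 3]
LOAD_FAST z → push 1. Stack: [0, 3, 1]
BINARY_OP + → 3 + 1 = 4. Stack: [0, 4]
BINARY_OP + → 0 + 4 = 4. Stack: [4]
STORE_FAST r → r=4. Stack: []
LOAD_FAST_LOAD_FAST m,r → push 4,4. Stack: [4, 4]
BINARY_OP + → 4 + 4 = 8. Stack: [8]
STORE_FAST u → u=8. Stack: []
LOAD_CONST → push 80. Stack: [80]
LOAD_FAST a → push 3. Stack: [80, 3]
LOAD_CONST → push 1. Stack: [80, 3, 1]
BINARY_OP - → 3 - 1 = 2. Stack: [80, 2]
BINARY_OP + → 80 + 2 = 82. Stack: [82]
STORE_FAST z → z=82. Stack: []
LOAD_CONST → push 3. Stack: [3]
LOAD_FAST u → push 8. Stack: [3, 8]
BINARY_OP * → 3 * 8 = 24. Stack: [24]
STORE_FAST w → w=24. Stack: []
LOAD_FAST_LOAD_FAST r,w → push 4,24. Stack: [4, 24]
BINARY_OP * → 4 * 24 = 96. Stack: [96]
LOAD_FAST u → push 8. Stack: [96, 8]
BINARY_OP % → 96 % 8 = 0. Stack: [0]
STORE_FAST k → k=0. Stack: []
LOAD_FAST a → push 3. Stack: [3]
LOAD_CONST → push 4. Stack: [3, 4]
BINARY_OP - → 3 - 4 = -1. Stack: [-1]
STORE_FAST t → t=-1. Stack: []
LOAD_FAST t → push -1. Stack: [-1]
RETURN_VALUE → return -1.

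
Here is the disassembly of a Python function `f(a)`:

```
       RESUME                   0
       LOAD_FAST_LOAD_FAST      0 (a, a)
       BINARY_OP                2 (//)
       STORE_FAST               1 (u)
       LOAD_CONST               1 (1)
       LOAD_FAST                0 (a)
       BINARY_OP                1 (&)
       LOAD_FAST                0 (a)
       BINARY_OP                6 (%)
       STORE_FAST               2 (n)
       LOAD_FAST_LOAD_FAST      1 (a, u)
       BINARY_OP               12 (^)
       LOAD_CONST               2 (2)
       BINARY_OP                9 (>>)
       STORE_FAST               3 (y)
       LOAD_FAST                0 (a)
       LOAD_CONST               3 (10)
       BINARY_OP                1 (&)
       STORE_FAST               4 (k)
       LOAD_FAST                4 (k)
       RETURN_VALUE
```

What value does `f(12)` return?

LOAD_FAST_LOAD_FAST a,a → push 12,12. Stack: [12, 12]
BINARY_OP // → 12 // 12 = 1. Stack: [1]
STORE_FAST u → u=1. Stack: []
LOAD_CONST → push 1. Stack: [1]
LOAD_FAST a → push 12. Stack: [1, 12]
BINARY_OP & → 1 & 12 = 0. Stack: [0]
LOAD_FAST a → push 12. Stack: [0, 12]
BINARY_OP % → 0 % 12 = 0. Stack: [0]
STORE_FAST n → n=0. Stack: []
LOAD_FAST_LOAD_FAST a,u → push 12,1. Stack: [12, 1]
BINARY_OP ^ → 12 ^ 1 = 13. Stack: [13]
LOAD_CONST → push 2. Stack: [13, 2]
BINARY_OP >> → 13 >> 2 = 3. Stack: [3]
STORE_FAST y → y=3. Stack: []
LOAD_FAST a → push 12. Stack: [12]
LOAD_CONST → push 10. Stack: [12, 10]
BINARY_OP & → 12 & 10 = 8. Stack: [8]
STORE_FAST k → k=8. Stack: []
LOAD_FAST k → push 8. Stack: [8]
RETURN_VALUE → return 8.

8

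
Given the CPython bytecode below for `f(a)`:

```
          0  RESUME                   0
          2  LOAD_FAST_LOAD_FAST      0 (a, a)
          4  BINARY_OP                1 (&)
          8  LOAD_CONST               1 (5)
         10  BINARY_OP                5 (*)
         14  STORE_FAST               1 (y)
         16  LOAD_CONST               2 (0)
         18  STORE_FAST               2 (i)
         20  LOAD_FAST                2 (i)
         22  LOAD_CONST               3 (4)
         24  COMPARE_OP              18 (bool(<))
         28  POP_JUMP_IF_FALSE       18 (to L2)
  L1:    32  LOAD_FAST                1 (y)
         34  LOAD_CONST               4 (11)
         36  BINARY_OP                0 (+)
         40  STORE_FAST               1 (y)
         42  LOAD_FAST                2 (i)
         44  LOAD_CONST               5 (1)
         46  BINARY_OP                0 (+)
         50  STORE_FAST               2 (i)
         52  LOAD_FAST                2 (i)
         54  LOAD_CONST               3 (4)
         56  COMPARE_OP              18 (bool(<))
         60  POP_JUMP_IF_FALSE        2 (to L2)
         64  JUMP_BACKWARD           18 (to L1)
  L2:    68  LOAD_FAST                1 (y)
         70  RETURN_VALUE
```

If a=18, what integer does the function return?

LOAD_FAST_LOAD_FAST a,a → push 18,18. Stack: [18, 18]
BINARY_OP & → 18 & 18 = 18. Stack: [18]
LOAD_CONST → push 5. Stack: [18, 5]
BINARY_OP * → 18 * 5 = 90. Stack: [90]
STORE_FAST y → y=90. Stack: []
LOAD_CONST → push 0. Stack: [0]
STORE_FAST i → i=0. Stack: []
LOAD_FAST i → push 0. Stack: [0]
LOAD_CONST → push 4. Stack: [0, 4]
COMPARE_OP bool(<) → 0 vs 4 = True. Stack: [True]
POP_JUMP_IF_FALSE → pop True; no jump. Stack: []
LOAD_FAST y → push 90. Stack: [90]
LOAD_CONST → push 11. Stack: [90, 11]
BINARY_OP + → 90 + 11 = 101. Stack: [101]
STORE_FAST y → y=101. Stack: []
LOAD_FAST i → push 0. Stack: [0]
LOAD_CONST → push 1. Stack: [0, 1]
BINARY_OP + → 0 + 1 = 1. Stack: [1]
STORE_FAST i → i=1. Stack: []
LOAD_FAST i → push 1. Stack: [1]
LOAD_CONST → push 4. Stack: [1, 4]
COMPARE_OP bool(<) → 1 vs 4 = True. Stack: [True]
POP_JUMP_IF_FALSE → pop True; no jump. Stack: []
LOAD_FAST y → push 101. Stack: [101]
LOAD_CONST → push 11. Stack: [101, 11]
BINARY_OP + → 101 + 11 = 112. Stack: [112]
STORE_FAST y → y=112. Stack: []
LOAD_FAST i → push 1. Stack: [1]
LOAD_CONST → push 1. Stack: [1, 1]
BINARY_OP + → 1 + 1 = 2. Stack: [2]
STORE_FAST i → i=2. Stack: []
LOAD_FAST i → push 2. Stack: [2]
LOAD_CONST → push 4. Stack: [2, 4]
COMPARE_OP bool(<) → 2 vs 4 = True. Stack: [True]
POP_JUMP_IF_FALSE → pop True; no jump. Stack: []
LOAD_FAST y → push 112. Stack: [112]
LOAD_CONST → push 11. Stack: [112, 11]
BINARY_OP + → 112 + 11 = 123. Stack: [123]
STORE_FAST y → y=123. Stack: []
LOAD_FAST i → push 2. Stack: [2]
LOAD_CONST → push 1. Stack: [2, 1]
BINARY_OP + → 2 + 1 = 3. Stack: [3]
STORE_FAST i → i=3. Stack: []
LOAD_FAST i → push 3. Stack: [3]
LOAD_CONST → push 4. Stack: [3, 4]
COMPARE_OP bool(<) → 3 vs 4 = True. Stack: [True]
POP_JUMP_IF_FALSE → pop True; no jump. Stack: []
LOAD_FAST y → push 123. Stack: [123]
LOAD_CONST → push 11. Stack: [123, 11]
BINARY_OP + → 123 + 11 = 134. Stack: [134]
STORE_FAST y → y=134. Stack: []
LOAD_FAST i → push 3. Stack: [3]
LOAD_CONST → push 1. Stack: [3, 1]
BINARY_OP + → 3 + 1 = 4. Stack: [4]
STORE_FAST i → i=4. Stack: []
LOAD_FAST i → push 4. Stack: [4]
LOAD_CONST → push 4. Stack: [4, 4]
COMPARE_OP bool(<) → 4 vs 4 = False. Stack: [False]
POP_JUMP_IF_FALSE → pop False; jump. Stack: []
LOAD_FAST y → push 134. Stack: [134]
RETURN_VALUE → return 134.

134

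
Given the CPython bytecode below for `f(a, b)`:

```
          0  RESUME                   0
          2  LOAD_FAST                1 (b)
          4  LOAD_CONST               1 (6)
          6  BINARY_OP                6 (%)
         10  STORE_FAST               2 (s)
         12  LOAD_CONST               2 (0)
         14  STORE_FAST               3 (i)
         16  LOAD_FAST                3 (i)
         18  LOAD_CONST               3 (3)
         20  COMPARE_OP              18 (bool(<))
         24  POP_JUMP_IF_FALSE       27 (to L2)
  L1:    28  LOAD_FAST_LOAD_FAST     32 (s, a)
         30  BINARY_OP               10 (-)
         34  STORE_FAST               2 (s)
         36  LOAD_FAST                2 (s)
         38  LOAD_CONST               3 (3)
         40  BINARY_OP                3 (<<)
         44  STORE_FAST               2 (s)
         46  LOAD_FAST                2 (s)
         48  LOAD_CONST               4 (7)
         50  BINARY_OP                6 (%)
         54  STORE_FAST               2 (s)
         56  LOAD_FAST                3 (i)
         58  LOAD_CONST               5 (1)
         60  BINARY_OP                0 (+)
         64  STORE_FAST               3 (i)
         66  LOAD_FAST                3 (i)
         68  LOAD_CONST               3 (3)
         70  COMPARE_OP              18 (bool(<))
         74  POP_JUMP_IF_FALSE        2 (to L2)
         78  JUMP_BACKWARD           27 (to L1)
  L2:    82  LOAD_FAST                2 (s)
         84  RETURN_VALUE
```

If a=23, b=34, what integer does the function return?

5

LOAD_FAST b → push 34
LOAD_CONST → push 6
BINARY_OP % → 34 % 6 = 4
STORE_FAST s → s=4
LOAD_CONST → push 0
STORE_FAST i → i=0
LOAD_FAST i → push 0
LOAD_CONST → push 3
COMPARE_OP bool(<) → 0 vs 3 = True
POP_JUMP_IF_FALSE → pop True; no jump
LOAD_FAST_LOAD_FAST s,a → push 4,23
BINARY_OP - → 4 - 23 = -19
STORE_FAST s → s=-19
LOAD_FAST s → push -19
LOAD_CONST → push 3
BINARY_OP << → -19 << 3 = -152
STORE_FAST s → s=-152
LOAD_FAST s → push -152
LOAD_CONST → push 7
BINARY_OP % → -152 % 7 = 2
STORE_FAST s → s=2
LOAD_FAST i → push 0
LOAD_CONST → push 1
BINARY_OP + → 0 + 1 = 1
STORE_FAST i → i=1
LOAD_FAST i → push 1
LOAD_CONST → push 3
COMPARE_OP bool(<) → 1 vs 3 = True
POP_JUMP_IF_FALSE → pop True; no jump
LOAD_FAST_LOAD_FAST s,a → push 2,23
BINARY_OP - → 2 - 23 = -21
STORE_FAST s → s=-21
LOAD_FAST s → push -21
LOAD_CONST → push 3
BINARY_OP << → -21 << 3 = -168
STORE_FAST s → s=-168
LOAD_FAST s → push -168
LOAD_CONST → push 7
BINARY_OP % → -168 % 7 = 0
STORE_FAST s → s=0
LOAD_FAST i → push 1
LOAD_CONST → push 1
BINARY_OP + → 1 + 1 = 2
STORE_FAST i → i=2
LOAD_FAST i → push 2
LOAD_CONST → push 3
COMPARE_OP bool(<) → 2 vs 3 = True
POP_JUMP_IF_FALSE → pop True; no jump
LOAD_FAST_LOAD_FAST s,a → push 0,23
BINARY_OP - → 0 - 23 = -23
STORE_FAST s → s=-23
LOAD_FAST s → push -23
LOAD_CONST → push 3
BINARY_OP << → -23 << 3 = -184
STORE_FAST s → s=-184
LOAD_FAST s → push -184
LOAD_CONST → push 7
BINARY_OP % → -184 % 7 = 5
STORE_FAST s → s=5
LOAD_FAST i → push 2
LOAD_CONST → push 1
BINARY_OP + → 2 + 1 = 3
STORE_FAST i → i=3
LOAD_FAST i → push 3
LOAD_CONST → push 3
COMPARE_OP bool(<) → 3 vs 3 = False
POP_JUMP_IF_FALSE → pop False; jump
LOAD_FAST s → push 5
RETURN_VALUE → return 5.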